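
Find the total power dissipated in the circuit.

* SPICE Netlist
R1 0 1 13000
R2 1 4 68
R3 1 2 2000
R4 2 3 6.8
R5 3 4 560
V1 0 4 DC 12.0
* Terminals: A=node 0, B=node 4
Nodal analysis, taking node 4 as the 0 V reference.
Source V1 fixes V_0 = 12 V.
KCL at each unknown node (sum of currents leaving = 0; resistances in Ω):
  Node 1: (V_1 - 12)/13000 + (V_1 - 0)/68 + (V_1 - V_2)/2000 = 0
  Node 2: (V_2 - V_1)/2000 + (V_2 - V_3)/6.8 = 0
  Node 3: (V_3 - V_2)/6.8 + (V_3 - 0)/560 = 0
Collecting terms (coefficients in siemens):
  0.01528·V_1 - 0.0005·V_2 = 0.0009231
  0.1476·V_2 - 0.0005·V_1 - 0.1471·V_3 = 0
  0.1488·V_3 - 0.1471·V_2 = 0
Solving these 3 simultaneous equations (Gaussian elimination) gives:
  V_1 = 0.06084 V, V_2 = 0.01343 V, V_3 = 0.01327 V
Power in each resistor, P = (ΔV)²/R:
  P_R1 = (12 - 0.06084)²/13000 = 0.01096 W
  P_R2 = (0.06084 - 0)²/68 = 0.00005443 W
  P_R3 = (0.06084 - 0.01343)²/2000 = 0.000001124 W
  P_R4 = (0.01343 - 0.01327)²/6.8 = 0.00000000382 W
  P_R5 = (0.01327 - 0)²/560 = 0.0000003146 W
P_total = P_R1 + P_R2 + P_R3 + P_R4 + P_R5 = 0.01102 W

Final answer: 0.01102 W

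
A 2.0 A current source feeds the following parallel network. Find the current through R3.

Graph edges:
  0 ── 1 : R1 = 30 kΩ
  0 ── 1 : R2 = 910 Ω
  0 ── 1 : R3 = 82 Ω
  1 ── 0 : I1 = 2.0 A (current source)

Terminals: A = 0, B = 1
All resistors sit directly between nodes 0 and 1, so they are in parallel and share one voltage V; the full source current 2 A splits among them.
1/R_par = 1/30000 + 1/910 + 1/82 = 0.01333 S  =>  R_par = 75.03 Ω
V = I × R_par = 2 × 75.03 = 150.1 V
I_R3 = V/R3 = 150.1/82 = 1.83 A

Final answer: 1.83 A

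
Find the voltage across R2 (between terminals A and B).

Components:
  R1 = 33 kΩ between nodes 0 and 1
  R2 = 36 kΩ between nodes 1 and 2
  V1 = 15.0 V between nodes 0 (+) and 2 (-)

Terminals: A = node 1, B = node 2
R1 and R2 are in series across V1 (node 0 → node 1 → node 2), and the output A–B is taken across R2, so this is a voltage divider.
Series current: I = V1/(R1 + R2) = 15/(33000 + 36000) = 15/69000 = 0.0002174 A
V_R2 = I × R2 = V1 × R2/(R1 + R2) = 15 × 36000/69000 = 7.826 V

Final answer: 7.826 V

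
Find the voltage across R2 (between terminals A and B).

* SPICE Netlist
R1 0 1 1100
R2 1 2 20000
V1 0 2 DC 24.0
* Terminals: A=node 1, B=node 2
R1 and R2 are in series across V1 (node 0 → node 1 → node 2), and the output A–B is taken across R2, so this is a voltage divider.
Series current: I = V1/(R1 + R2) = 24/(1100 + 20000) = 24/21100 = 0.001137 A
V_R2 = I × R2 = V1 × R2/(R1 + R2) = 24 × 20000/21100 = 22.75 V

Final answer: 22.75 V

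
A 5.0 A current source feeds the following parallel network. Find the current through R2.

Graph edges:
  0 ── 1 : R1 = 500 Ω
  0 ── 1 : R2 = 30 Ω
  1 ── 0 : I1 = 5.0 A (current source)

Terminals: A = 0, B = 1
All resistors sit directly between nodes 0 and 1, so they are in parallel and share one voltage V; the full source current 5 A splits among them.
1/R_par = 1/500 + 1/30 = 0.03533 S  =>  R_par = 28.3 Ω
V = I × R_par = 5 × 28.3 = 141.5 V
I_R2 = V/R2 = 141.5/30 = 4.717 A

Final answer: 4.717 A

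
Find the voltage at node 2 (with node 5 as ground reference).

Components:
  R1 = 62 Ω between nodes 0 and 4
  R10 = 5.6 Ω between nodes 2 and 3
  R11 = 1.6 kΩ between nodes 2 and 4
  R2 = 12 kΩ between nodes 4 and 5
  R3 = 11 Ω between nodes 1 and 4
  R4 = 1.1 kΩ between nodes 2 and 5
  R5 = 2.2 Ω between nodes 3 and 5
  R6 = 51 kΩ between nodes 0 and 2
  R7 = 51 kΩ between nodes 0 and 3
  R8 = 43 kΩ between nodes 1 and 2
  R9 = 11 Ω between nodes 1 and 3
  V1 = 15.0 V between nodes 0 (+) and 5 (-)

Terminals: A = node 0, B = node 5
Nodal analysis, taking node 5 as the 0 V reference.
Source V1 fixes V_0 = 15 V.
KCL at each unknown node (sum of currents leaving = 0; resistances in Ω):
  Node 1: (V_1 - V_4)/11 + (V_1 - V_2)/43000 + (V_1 - V_3)/11 = 0
  Node 2: (V_2 - 0)/1100 + (V_2 - 15)/51000 + (V_2 - V_1)/43000 + (V_2 - V_3)/5.6 + (V_2 - V_4)/1600 = 0
  Node 3: (V_3 - 0)/2.2 + (V_3 - 15)/51000 + (V_3 - V_1)/11 + (V_3 - V_2)/5.6 = 0
  Node 4: (V_4 - 15)/62 + (V_4 - 0)/12000 + (V_4 - V_1)/11 + (V_4 - V_2)/1600 = 0
Collecting terms (coefficients in siemens):
  0.1818·V_1 - 0.00002326·V_2 - 0.09091·V_3 - 0.09091·V_4 = 0
  0.1801·V_2 - 0.00002326·V_1 - 0.1786·V_3 - 0.000625·V_4 = 0.0002941
  0.724·V_3 - 0.09091·V_1 - 0.1786·V_2 = 0.0002941
  0.1077·V_4 - 0.09091·V_1 - 0.000625·V_2 = 0.2419
Solving these 4 simultaneous equations (Gaussian elimination) gives:
  V_1 = 2.276 V, V_2 = 0.3971 V, V_3 = 0.3841 V, V_4 = 4.168 V
The requested potential is V_2 = 0.3971 V.

Final answer: V_2 = 0.3971 V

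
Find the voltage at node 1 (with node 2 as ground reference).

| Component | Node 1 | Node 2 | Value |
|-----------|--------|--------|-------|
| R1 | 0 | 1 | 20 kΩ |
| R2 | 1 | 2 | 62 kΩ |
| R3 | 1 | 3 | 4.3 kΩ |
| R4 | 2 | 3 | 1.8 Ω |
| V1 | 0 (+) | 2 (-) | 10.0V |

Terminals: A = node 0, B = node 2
Nodal analysis, taking node 2 as the 0 V reference.
Source V1 fixes V_0 = 10 V.
KCL at each unknown node (sum of currents leaving = 0; resistances in Ω):
  Node 1: (V_1 - 10)/20000 + (V_1 - 0)/62000 + (V_1 - V_3)/4300 = 0
  Node 3: (V_3 - V_1)/4300 + (V_3 - 0)/1.8 = 0
Collecting terms (coefficients in siemens):
  0.0002987·V_1 - 0.0002326·V_3 = 0.0005
  0.5558·V_3 - 0.0002326·V_1 = 0
Determinant D = (0.0002987)(0.5558) - (-0.0002326)(-0.0002326) = 0.000166
V_1 = [(0.0005)(0.5558) - (-0.0002326)(0)]/D = 1.675 V
V_3 = [(0.0002987)(0) - (0.0005)(-0.0002326)]/D = 0.0007007 V
The requested potential is V_1 = 1.675 V.

Final answer: V_1 = 1.675 V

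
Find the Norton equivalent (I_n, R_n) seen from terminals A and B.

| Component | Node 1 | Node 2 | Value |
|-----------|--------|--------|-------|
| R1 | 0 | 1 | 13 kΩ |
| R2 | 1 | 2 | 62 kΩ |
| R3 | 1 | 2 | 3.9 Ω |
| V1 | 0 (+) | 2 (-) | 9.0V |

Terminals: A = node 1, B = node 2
Find the Thévenin equivalent first; then I_n = V_th/R_th and R_n = R_th.
Step 1 — V_th is the open-circuit voltage V_A - V_B (nothing connected across the terminals).
Nodal analysis, taking node 2 as the 0 V reference.
Source V1 fixes V_0 = 9 V.
KCL at each unknown node (sum of currents leaving = 0; resistances in Ω):
  Node 1: (V_1 - 9)/13000 + (V_1 - 0)/62000 + (V_1 - 0)/3.9 = 0
Collecting terms: 0.2565 × V_1 = 0.0006923  =>  V_1 = 0.002699 V
V_th = V_1 - V_2 = 0.002699 - 0 = 0.002699 V
Step 2 — R_th: zero the source — replace V1 by a short circuit (node 2 merges into node 0) — and find the resistance seen between A (node 1) and B (node 0).
Reduce the network between node 1 (A) and node 0 (B) by series/parallel combination:
  Rp1 = R1 ‖ R2 ‖ R3 (parallel, all between nodes 0 and 1) = 1/(1/13000 + 1/62000 + 1/3.9) = 3.899 Ω
R_th = 3.899 Ω
I_n = V_th/R_th = 0.002699/3.899 = 0.0006923 A, and R_n = R_th = 3.899 Ω

Final answer: I_n = 0.0006923 A, R_n = 3.899 Ω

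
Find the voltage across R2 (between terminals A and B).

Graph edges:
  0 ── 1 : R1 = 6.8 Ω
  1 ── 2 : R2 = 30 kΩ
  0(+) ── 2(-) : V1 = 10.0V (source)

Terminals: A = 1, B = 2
R1 and R2 are in series across V1 (node 0 → node 1 → node 2), and the output A–B is taken across R2, so this is a voltage divider.
Series current: I = V1/(R1 + R2) = 10/(6.8 + 30000) = 10/30010 = 0.0003333 A
V_R2 = I × R2 = V1 × R2/(R1 + R2) = 10 × 30000/30010 = 9.998 V

Final answer: 9.998 V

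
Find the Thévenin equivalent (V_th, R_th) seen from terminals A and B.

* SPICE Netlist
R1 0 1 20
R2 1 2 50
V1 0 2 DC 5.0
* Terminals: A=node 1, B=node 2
Step 1 — V_th is the open-circuit voltage V_A - V_B (nothing connected across the terminals).
Nodal analysis, taking node 2 as the 0 V reference.
Source V1 fixes V_0 = 5 V.
KCL at each unknown node (sum of currents leaving = 0; resistances in Ω):
  Node 1: (V_1 - 5)/20 + (V_1 - 0)/50 = 0
Collecting terms: 0.07 × V_1 = 0.25  =>  V_1 = 3.571 V
V_th = V_1 - V_2 = 3.571 - 0 = 3.571 V
Step 2 — R_th: zero the source — replace V1 by a short circuit (node 2 merges into node 0) — and find the resistance seen between A (node 1) and B (node 0).
Reduce the network between node 1 (A) and node 0 (B) by series/parallel combination:
  Rp1 = R1 ‖ R2 (parallel, both between nodes 0 and 1) = 1/(1/20 + 1/50) = 14.29 Ω
R_th = 14.29 Ω

Final answer: V_th = 3.571 V, R_th = 14.29 Ω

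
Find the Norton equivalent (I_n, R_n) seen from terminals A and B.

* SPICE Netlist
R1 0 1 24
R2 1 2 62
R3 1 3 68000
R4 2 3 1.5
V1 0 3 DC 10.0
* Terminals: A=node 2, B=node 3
Find the Thévenin equivalent first; then I_n = V_th/R_th and R_n = R_th.
Step 1 — V_th is the open-circuit voltage V_A - V_B (nothing connected across the terminals).
Nodal analysis, taking node 3 as the 0 V reference.
Source V1 fixes V_0 = 10 V.
KCL at each unknown node (sum of currents leaving = 0; resistances in Ω):
  Node 1: (V_1 - 10)/24 + (V_1 - V_2)/62 + (V_1 - 0)/68000 = 0
  Node 2: (V_2 - V_1)/62 + (V_2 - 0)/1.5 = 0
Collecting terms (coefficients in siemens):
  0.05781·V_1 - 0.01613·V_2 = 0.4167
  0.6828·V_2 - 0.01613·V_1 = 0
Determinant D = (0.05781)(0.6828) - (-0.01613)(-0.01613) = 0.03921
V_1 = [(0.4167)(0.6828) - (-0.01613)(0)]/D = 7.255 V
V_2 = [(0.05781)(0) - (0.4167)(-0.01613)]/D = 0.1714 V
V_th = V_2 - V_3 = 0.1714 - 0 = 0.1714 V
Step 2 — R_th: zero the source — replace V1 by a short circuit (node 3 merges into node 0) — and find the resistance seen between A (node 2) and B (node 0).
Reduce the network between node 2 (A) and node 0 (B) by series/parallel combination:
  Rp1 = R1 ‖ R3 (parallel, both between nodes 0 and 1) = 1/(1/24 + 1/68000) = 23.99 Ω
  Rs1 = R2 + Rp1 (series, joined only at node 1) = 62 + 23.99 = 85.99 Ω
  Rp2 = R4 ‖ Rs1 (parallel, both between nodes 0 and 2) = 1/(1/1.5 + 1/85.99) = 1.474 Ω
R_th = 1.474 Ω
I_n = V_th/R_th = 0.1714/1.474 = 0.1162 A, and R_n = R_th = 1.474 Ω

Final answer: I_n = 0.1162 A, R_n = 1.474 Ω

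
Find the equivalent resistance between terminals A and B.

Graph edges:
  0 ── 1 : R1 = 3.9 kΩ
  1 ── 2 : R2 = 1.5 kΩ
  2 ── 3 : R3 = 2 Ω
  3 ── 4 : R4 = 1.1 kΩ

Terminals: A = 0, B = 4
Reduce the network between node 0 (A) and node 4 (B) by series/parallel combination:
  Rs1 = R1 + R2 (series, joined only at node 1) = 3900 + 1500 = 5400 Ω
  Rs2 = R3 + Rs1 (series, joined only at node 2) = 2 + 5400 = 5402 Ω
  Rs3 = R4 + Rs2 (series, joined only at node 3) = 1100 + 5402 = 6502 Ω
R_eq = 6.502 kΩ

Final answer: 6.502 kΩ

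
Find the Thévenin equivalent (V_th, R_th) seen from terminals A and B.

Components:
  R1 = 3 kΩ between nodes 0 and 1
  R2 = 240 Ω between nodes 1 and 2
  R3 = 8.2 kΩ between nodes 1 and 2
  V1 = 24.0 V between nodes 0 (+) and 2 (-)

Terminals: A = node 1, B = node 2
Step 1 — V_th is the open-circuit voltage V_A - V_B (nothing connected across the terminals).
Nodal analysis, taking node 2 as the 0 V reference.
Source V1 fixes V_0 = 24 V.
KCL at each unknown node (sum of currents leaving = 0; resistances in Ω):
  Node 1: (V_1 - 24)/3000 + (V_1 - 0)/240 + (V_1 - 0)/8200 = 0
Collecting terms: 0.004622 × V_1 = 0.008  =>  V_1 = 1.731 V
V_th = V_1 - V_2 = 1.731 - 0 = 1.731 V
Step 2 — R_th: zero the source — replace V1 by a short circuit (node 2 merges into node 0) — and find the resistance seen between A (node 1) and B (node 0).
Reduce the network between node 1 (A) and node 0 (B) by series/parallel combination:
  Rp1 = R1 ‖ R2 ‖ R3 (parallel, all between nodes 0 and 1) = 1/(1/3000 + 1/240 + 1/8200) = 216.4 Ω
R_th = 216.4 Ω

Final answer: V_th = 1.731 V, R_th = 216.4 Ω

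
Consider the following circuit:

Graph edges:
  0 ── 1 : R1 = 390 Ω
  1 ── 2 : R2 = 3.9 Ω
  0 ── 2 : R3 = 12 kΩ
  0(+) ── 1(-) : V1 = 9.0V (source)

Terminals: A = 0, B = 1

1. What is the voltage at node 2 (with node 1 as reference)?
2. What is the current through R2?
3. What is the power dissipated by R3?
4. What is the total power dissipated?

Nodal analysis, taking node 1 as the 0 V reference.
Source V1 fixes V_0 = 9 V.
KCL at each unknown node (sum of currents leaving = 0; resistances in Ω):
  Node 2: (V_2 - 0)/3.9 + (V_2 - 9)/12000 = 0
Collecting terms: 0.2565 × V_2 = 0.00075  =>  V_2 = 0.002924 V
Part 1:
  Read off the nodal solution: V_2 = 0.002924 V
Part 2:
  I_R2 = (V_1 - V_2)/R2 = (0 - 0.002924)/3.9 = -0.0007498 A
  Magnitude: I_R2 = 0.0007498 A
Part 3:
  I_R3 = (V_0 - V_2)/R3 = (9 - 0.002924)/12000 = 0.0007498 A
  P_R3 = I_R3² × R3 = (0.0007498)² × 12000 = 0.006746 W
Part 4:
  Power in each resistor, P = (ΔV)²/R:
    P_R1 = (9 - 0)²/390 = 0.2077 W
    P_R2 = (0 - 0.002924)²/3.9 = 0.000002192 W
    P_R3 = (9 - 0.002924)²/12000 = 0.006746 W
  P_total = P_R1 + P_R2 + P_R3 = 0.2144 W

Final answers:
1. V_2 = 0.002924 V
2. I_R2 = 0.0007498 A
3. P_R3 = 0.006746 W
4. P_total = 0.2144 W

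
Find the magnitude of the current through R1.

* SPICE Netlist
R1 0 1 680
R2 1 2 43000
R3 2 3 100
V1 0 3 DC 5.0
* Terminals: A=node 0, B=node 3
Nodal analysis, taking node 3 as the 0 V reference.
Source V1 fixes V_0 = 5 V.
KCL at each unknown node (sum of currents leaving = 0; resistances in Ω):
  Node 1: (V_1 - 5)/680 + (V_1 - V_2)/43000 = 0
  Node 2: (V_2 - V_1)/43000 + (V_2 - 0)/100 = 0
Collecting terms (coefficients in siemens):
  0.001494·V_1 - 0.00002326·V_2 = 0.007353
  0.01002·V_2 - 0.00002326·V_1 = 0
Determinant D = (0.001494)(0.01002) - (-0.00002326)(-0.00002326) = 0.00001497
V_1 = [(0.007353)(0.01002) - (-0.00002326)(0)]/D = 4.922 V
V_2 = [(0.001494)(0) - (0.007353)(-0.00002326)]/D = 0.01142 V
I_R1 = (V_0 - V_1)/R1 = (5 - 4.922)/680 = 0.0001142 A
|I_R1| = 0.0001142 A

Final answer: |I_R1| = 0.0001142 A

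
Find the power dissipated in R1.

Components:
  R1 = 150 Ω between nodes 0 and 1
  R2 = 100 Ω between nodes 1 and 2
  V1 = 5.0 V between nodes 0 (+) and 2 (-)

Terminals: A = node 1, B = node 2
Nodal analysis, taking node 2 as the 0 V reference.
Source V1 fixes V_0 = 5 V.
KCL at each unknown node (sum of currents leaving = 0; resistances in Ω):
  Node 1: (V_1 - 5)/150 + (V_1 - 0)/100 = 0
Collecting terms: 0.01667 × V_1 = 0.03333  =>  V_1 = 2 V
I_R1 = (V_0 - V_1)/R1 = (5 - 2)/150 = 0.02 A
P_R1 = I_R1² × R1 = (0.02)² × 150 = 0.06 W

Final answer: 0.06 W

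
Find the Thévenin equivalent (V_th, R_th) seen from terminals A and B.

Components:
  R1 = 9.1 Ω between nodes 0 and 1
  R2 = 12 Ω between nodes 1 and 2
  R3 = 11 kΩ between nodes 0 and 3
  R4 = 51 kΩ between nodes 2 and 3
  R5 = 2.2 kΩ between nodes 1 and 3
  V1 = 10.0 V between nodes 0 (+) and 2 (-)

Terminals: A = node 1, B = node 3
Step 1 — V_th is the open-circuit voltage V_A - V_B (nothing connected across the terminals).
Nodal analysis, taking node 2 as the 0 V reference.
Source V1 fixes V_0 = 10 V.
KCL at each unknown node (sum of currents leaving = 0; resistances in Ω):
  Node 1: (V_1 - 10)/9.1 + (V_1 - 0)/12 + (V_1 - V_3)/2200 = 0
  Node 3: (V_3 - 10)/11000 + (V_3 - 0)/51000 + (V_3 - V_1)/2200 = 0
Collecting terms (coefficients in siemens):
  0.1937·V_1 - 0.0004545·V_3 = 1.099
  0.0005651·V_3 - 0.0004545·V_1 = 0.0009091
Determinant D = (0.1937)(0.0005651) - (-0.0004545)(-0.0004545) = 0.0001092
V_1 = [(1.099)(0.0005651) - (-0.0004545)(0.0009091)]/D = 5.688 V
V_3 = [(0.1937)(0.0009091) - (1.099)(-0.0004545)]/D = 6.185 V
V_th = V_1 - V_3 = 5.688 - 6.185 = -0.4963 V
Step 2 — R_th: zero the source — replace V1 by a short circuit (node 2 merges into node 0) — and find the resistance seen between A (node 1) and B (node 3).
Reduce the network between node 1 (A) and node 3 (B) by series/parallel combination:
  Rp1 = R1 ‖ R2 (parallel, both between nodes 0 and 1) = 1/(1/9.1 + 1/12) = 5.175 Ω
  Rp2 = R3 ‖ R4 (parallel, both between nodes 0 and 3) = 1/(1/11000 + 1/51000) = 9048 Ω
  Rs1 = Rp1 + Rp2 (series, joined only at node 0) = 5.175 + 9048 = 9054 Ω
  Rp3 = R5 ‖ Rs1 (parallel, both between nodes 1 and 3) = 1/(1/2200 + 1/9054) = 1770 Ω
R_th = 1.77 kΩ

Final answer: V_th = -0.4963 V, R_th = 1.77 kΩ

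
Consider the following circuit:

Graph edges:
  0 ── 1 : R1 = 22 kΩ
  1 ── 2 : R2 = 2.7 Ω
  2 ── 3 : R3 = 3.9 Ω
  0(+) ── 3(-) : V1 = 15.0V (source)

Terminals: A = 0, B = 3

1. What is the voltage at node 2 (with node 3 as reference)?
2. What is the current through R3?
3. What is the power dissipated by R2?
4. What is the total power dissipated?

Nodal analysis, taking node 3 as the 0 V reference.
Source V1 fixes V_0 = 15 V.
KCL at each unknown node (sum of currents leaving = 0; resistances in Ω):
  Node 1: (V_1 - 15)/22000 + (V_1 - V_2)/2.7 = 0
  Node 2: (V_2 - V_1)/2.7 + (V_2 - 0)/3.9 = 0
Collecting terms (coefficients in siemens):
  0.3704·V_1 - 0.3704·V_2 = 0.0006818
  0.6268·V_2 - 0.3704·V_1 = 0
Determinant D = (0.3704)(0.6268) - (-0.3704)(-0.3704) = 0.095
V_1 = [(0.0006818)(0.6268) - (-0.3704)(0)]/D = 0.004499 V
V_2 = [(0.3704)(0) - (0.0006818)(-0.3704)]/D = 0.002658 V
Part 1:
  Read off the nodal solution: V_2 = 0.002658 V
Part 2:
  I_R3 = (V_2 - V_3)/R3 = (0.002658 - 0)/3.9 = 0.0006816 A
  Magnitude: I_R3 = 0.0006816 A
Part 3:
  I_R2 = (V_1 - V_2)/R2 = (0.004499 - 0.002658)/2.7 = 0.0006816 A
  P_R2 = I_R2² × R2 = (0.0006816)² × 2.7 = 0.000001254 W
Part 4:
  Power in each resistor, P = (ΔV)²/R:
    P_R1 = (15 - 0.004499)²/22000 = 0.01022 W
    P_R2 = (0.004499 - 0.002658)²/2.7 = 0.000001254 W
    P_R3 = (0.002658 - 0)²/3.9 = 0.000001812 W
  P_total = P_R1 + P_R2 + P_R3 = 0.01022 W

Final answers:
1. V_2 = 0.002658 V
2. I_R3 = 0.0006816 A
3. P_R2 = 1.254e-06 W
4. P_total = 0.01022 W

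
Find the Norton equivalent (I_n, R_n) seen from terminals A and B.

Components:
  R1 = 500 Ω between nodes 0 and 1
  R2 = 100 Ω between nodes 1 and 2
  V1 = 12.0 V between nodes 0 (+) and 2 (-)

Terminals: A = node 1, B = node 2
Find the Thévenin equivalent first; then I_n = V_th/R_th and R_n = R_th.
Step 1 — V_th is the open-circuit voltage V_A - V_B (nothing connected across the terminals).
Nodal analysis, taking node 2 as the 0 V reference.
Source V1 fixes V_0 = 12 V.
KCL at each unknown node (sum of currents leaving = 0; resistances in Ω):
  Node 1: (V_1 - 12)/500 + (V_1 - 0)/100 = 0
Collecting terms: 0.012 × V_1 = 0.024  =>  V_1 = 2 V
V_th = V_1 - V_2 = 2 - 0 = 2 V
Step 2 — R_th: zero the source — replace V1 by a short circuit (node 2 merges into node 0) — and find the resistance seen between A (node 1) and B (node 0).
Reduce the network between node 1 (A) and node 0 (B) by series/parallel combination:
  Rp1 = R1 ‖ R2 (parallel, both between nodes 0 and 1) = 1/(1/500 + 1/100) = 83.33 Ω
R_th = 83.33 Ω
I_n = V_th/R_th = 2/83.33 = 0.024 A, and R_n = R_th = 83.33 Ω

Final answer: I_n = 0.024 A, R_n = 83.33 Ω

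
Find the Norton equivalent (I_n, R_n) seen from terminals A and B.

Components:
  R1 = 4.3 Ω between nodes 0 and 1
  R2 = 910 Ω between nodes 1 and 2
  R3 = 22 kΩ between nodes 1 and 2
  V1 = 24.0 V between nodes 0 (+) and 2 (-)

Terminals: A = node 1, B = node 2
Find the Thévenin equivalent first; then I_n = V_th/R_th and R_n = R_th.
Step 1 — V_th is the open-circuit voltage V_A - V_B (nothing connected across the terminals).
Nodal analysis, taking node 2 as the 0 V reference.
Source V1 fixes V_0 = 24 V.
KCL at each unknown node (sum of currents leaving = 0; resistances in Ω):
  Node 1: (V_1 - 24)/4.3 + (V_1 - 0)/910 + (V_1 - 0)/22000 = 0
Collecting terms: 0.2337 × V_1 = 5.581  =>  V_1 = 23.88 V
V_th = V_1 - V_2 = 23.88 - 0 = 23.88 V
Step 2 — R_th: zero the source — replace V1 by a short circuit (node 2 merges into node 0) — and find the resistance seen between A (node 1) and B (node 0).
Reduce the network between node 1 (A) and node 0 (B) by series/parallel combination:
  Rp1 = R1 ‖ R2 ‖ R3 (parallel, all between nodes 0 and 1) = 1/(1/4.3 + 1/910 + 1/22000) = 4.279 Ω
R_th = 4.279 Ω
I_n = V_th/R_th = 23.88/4.279 = 5.581 A, and R_n = R_th = 4.279 Ω

Final answer: I_n = 5.581 A, R_n = 4.279 Ω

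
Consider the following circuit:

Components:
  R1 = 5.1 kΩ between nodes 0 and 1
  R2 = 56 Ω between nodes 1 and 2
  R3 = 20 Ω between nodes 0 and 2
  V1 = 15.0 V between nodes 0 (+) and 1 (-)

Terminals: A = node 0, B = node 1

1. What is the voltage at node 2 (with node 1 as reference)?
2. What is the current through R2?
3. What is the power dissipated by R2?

Nodal analysis, taking node 1 as the 0 V reference.
Source V1 fixes V_0 = 15 V.
KCL at each unknown node (sum of currents leaving = 0; resistances in Ω):
  Node 2: (V_2 - 0)/56 + (V_2 - 15)/20 = 0
Collecting terms: 0.06786 × V_2 = 0.75  =>  V_2 = 11.05 V
Part 1:
  Read off the nodal solution: V_2 = 11.05 V
Part 2:
  I_R2 = (V_1 - V_2)/R2 = (0 - 11.05)/56 = -0.1974 A
  Magnitude: I_R2 = 0.1974 A
Part 3:
  I_R2 = (V_1 - V_2)/R2 = (0 - 11.05)/56 = -0.1974 A
  P_R2 = I_R2² × R2 = (-0.1974)² × 56 = 2.181 W

Final answers:
1. V_2 = 11.05 V
2. I_R2 = 0.1974 A
3. P_R2 = 2.181 W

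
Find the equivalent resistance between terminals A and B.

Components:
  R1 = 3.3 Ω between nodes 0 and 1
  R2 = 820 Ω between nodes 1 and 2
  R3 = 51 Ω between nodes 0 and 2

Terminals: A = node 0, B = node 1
Reduce the network between node 0 (A) and node 1 (B) by series/parallel combination:
  Rs1 = R3 + R2 (series, joined only at node 2) = 51 + 820 = 871 Ω
  Rp1 = R1 ‖ Rs1 (parallel, both between nodes 0 and 1) = 1/(1/3.3 + 1/871) = 3.288 Ω
R_eq = 3.288 Ω

Final answer: 3.288 Ω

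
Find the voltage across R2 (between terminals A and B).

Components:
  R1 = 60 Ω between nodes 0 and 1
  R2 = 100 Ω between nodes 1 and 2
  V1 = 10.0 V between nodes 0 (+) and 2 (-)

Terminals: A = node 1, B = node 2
R1 and R2 are in series across V1 (node 0 → node 1 → node 2), and the output A–B is taken across R2, so this is a voltage divider.
Series current: I = V1/(R1 + R2) = 10/(60 + 100) = 10/160 = 0.0625 A
V_R2 = I × R2 = V1 × R2/(R1 + R2) = 10 × 100/160 = 6.25 V

Final answer: 6.25 V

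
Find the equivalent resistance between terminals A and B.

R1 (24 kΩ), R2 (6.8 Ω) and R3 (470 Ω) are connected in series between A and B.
Reduce the network between node 0 (A) and node 3 (B) by series/parallel combination:
  Rs1 = R1 + R2 (series, joined only at node 1) = 24000 + 6.8 = 24010 Ω
  Rs2 = R3 + Rs1 (series, joined only at node 2) = 470 + 24010 = 24480 Ω
R_eq = 24.48 kΩ

Final answer: 24.48 kΩ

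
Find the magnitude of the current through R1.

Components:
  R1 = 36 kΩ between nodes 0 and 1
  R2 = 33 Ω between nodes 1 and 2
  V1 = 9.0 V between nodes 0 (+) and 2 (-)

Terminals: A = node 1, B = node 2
Nodal analysis, taking node 2 as the 0 V reference.
Source V1 fixes V_0 = 9 V.
KCL at each unknown node (sum of currents leaving = 0; resistances in Ω):
  Node 1: (V_1 - 9)/36000 + (V_1 - 0)/33 = 0
Collecting terms: 0.03033 × V_1 = 0.00025  =>  V_1 = 0.008242 V
I_R1 = (V_0 - V_1)/R1 = (9 - 0.008242)/36000 = 0.0002498 A
|I_R1| = 0.0002498 A

Final answer: |I_R1| = 0.0002498 A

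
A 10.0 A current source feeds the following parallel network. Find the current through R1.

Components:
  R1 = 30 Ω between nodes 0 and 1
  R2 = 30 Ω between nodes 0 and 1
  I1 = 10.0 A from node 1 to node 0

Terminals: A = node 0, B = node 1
All resistors sit directly between nodes 0 and 1, so they are in parallel and share one voltage V; the full source current 10 A splits among them.
1/R_par = 1/30 + 1/30 = 0.06667 S  =>  R_par = 15 Ω
V = I × R_par = 10 × 15 = 150 V
I_R1 = V/R1 = 150/30 = 5 A

Final answer: 5 A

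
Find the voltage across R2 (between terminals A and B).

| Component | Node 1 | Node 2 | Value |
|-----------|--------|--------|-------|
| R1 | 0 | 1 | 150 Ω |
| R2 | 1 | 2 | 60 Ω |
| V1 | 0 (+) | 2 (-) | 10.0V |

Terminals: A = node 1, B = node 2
R1 and R2 are in series across V1 (node 0 → node 1 → node 2), and the output A–B is taken across R2, so this is a voltage divider.
Series current: I = V1/(R1 + R2) = 10/(150 + 60) = 10/210 = 0.04762 A
V_R2 = I × R2 = V1 × R2/(R1 + R2) = 10 × 60/210 = 2.857 V

Final answer: 2.857 V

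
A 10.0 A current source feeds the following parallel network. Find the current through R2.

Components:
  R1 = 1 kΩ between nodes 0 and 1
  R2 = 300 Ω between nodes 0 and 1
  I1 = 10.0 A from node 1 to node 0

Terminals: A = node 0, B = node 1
All resistors sit directly between nodes 0 and 1, so they are in parallel and share one voltage V; the full source current 10 A splits among them.
1/R_par = 1/1000 + 1/300 = 0.004333 S  =>  R_par = 230.8 Ω
V = I × R_par = 10 × 230.8 = 2308 V
I_R2 = V/R2 = 2308/300 = 7.692 A

Final answer: 7.692 A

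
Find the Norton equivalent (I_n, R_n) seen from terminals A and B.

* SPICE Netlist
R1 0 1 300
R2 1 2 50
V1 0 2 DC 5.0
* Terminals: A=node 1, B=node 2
Find the Thévenin equivalent first; then I_n = V_th/R_th and R_n = R_th.
Step 1 — V_th is the open-circuit voltage V_A - V_B (nothing connected across the terminals).
Nodal analysis, taking node 2 as the 0 V reference.
Source V1 fixes V_0 = 5 V.
KCL at each unknown node (sum of currents leaving = 0; resistances in Ω):
  Node 1: (V_1 - 5)/300 + (V_1 - 0)/50 = 0
Collecting terms: 0.02333 × V_1 = 0.01667  =>  V_1 = 0.7143 V
V_th = V_1 - V_2 = 0.7143 - 0 = 0.7143 V
Step 2 — R_th: zero the source — replace V1 by a short circuit (node 2 merges into node 0) — and find the resistance seen between A (node 1) and B (node 0).
Reduce the network between node 1 (A) and node 0 (B) by series/parallel combination:
  Rp1 = R1 ‖ R2 (parallel, both between nodes 0 and 1) = 1/(1/300 + 1/50) = 42.86 Ω
R_th = 42.86 Ω
I_n = V_th/R_th = 0.7143/42.86 = 0.01667 A, and R_n = R_th = 42.86 Ω

Final answer: I_n = 0.01667 A, R_n = 42.86 Ω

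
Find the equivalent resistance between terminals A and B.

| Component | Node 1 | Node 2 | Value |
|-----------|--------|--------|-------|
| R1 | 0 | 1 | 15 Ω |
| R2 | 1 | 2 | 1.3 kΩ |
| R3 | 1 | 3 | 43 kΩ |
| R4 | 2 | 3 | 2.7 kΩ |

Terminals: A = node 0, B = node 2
Reduce the network between node 0 (A) and node 2 (B) by series/parallel combination:
  Rs1 = R3 + R4 (series, joined only at node 3) = 43000 + 2700 = 45700 Ω
  Rp1 = R2 ‖ Rs1 (parallel, both between nodes 1 and 2) = 1/(1/1300 + 1/45700) = 1264 Ω
  Rs2 = R1 + Rp1 (series, joined only at node 1) = 15 + 1264 = 1279 Ω
R_eq = 1.279 kΩ

Final answer: 1.279 kΩ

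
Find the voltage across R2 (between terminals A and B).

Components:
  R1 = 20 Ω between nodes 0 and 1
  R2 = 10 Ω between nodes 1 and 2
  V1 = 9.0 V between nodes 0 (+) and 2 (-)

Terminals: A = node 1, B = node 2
R1 and R2 are in series across V1 (node 0 → node 1 → node 2), and the output A–B is taken across R2, so this is a voltage divider.
Series current: I = V1/(R1 + R2) = 9/(20 + 10) = 9/30 = 0.3 A
V_R2 = I × R2 = V1 × R2/(R1 + R2) = 9 × 10/30 = 3 V

Final answer: 3 V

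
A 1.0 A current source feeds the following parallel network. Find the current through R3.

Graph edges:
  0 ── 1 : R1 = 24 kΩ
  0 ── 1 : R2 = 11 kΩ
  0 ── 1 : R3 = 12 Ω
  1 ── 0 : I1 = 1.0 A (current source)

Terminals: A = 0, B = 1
All resistors sit directly between nodes 0 and 1, so they are in parallel and share one voltage V; the full source current 1 A splits among them.
1/R_par = 1/24000 + 1/11000 + 1/12 = 0.08347 S  =>  R_par = 11.98 Ω
V = I × R_par = 1 × 11.98 = 11.98 V
I_R3 = V/R3 = 11.98/12 = 0.9984 A

Final answer: 0.9984 A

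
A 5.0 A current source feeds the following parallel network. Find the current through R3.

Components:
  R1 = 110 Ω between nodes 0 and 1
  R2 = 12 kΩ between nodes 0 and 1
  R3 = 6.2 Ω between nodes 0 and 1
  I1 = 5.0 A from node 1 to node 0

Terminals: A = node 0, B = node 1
All resistors sit directly between nodes 0 and 1, so they are in parallel and share one voltage V; the full source current 5 A splits among them.
1/R_par = 1/110 + 1/12000 + 1/6.2 = 0.1705 S  =>  R_par = 5.866 Ω
V = I × R_par = 5 × 5.866 = 29.33 V
I_R3 = V/R3 = 29.33/6.2 = 4.731 A

Final answer: 4.731 A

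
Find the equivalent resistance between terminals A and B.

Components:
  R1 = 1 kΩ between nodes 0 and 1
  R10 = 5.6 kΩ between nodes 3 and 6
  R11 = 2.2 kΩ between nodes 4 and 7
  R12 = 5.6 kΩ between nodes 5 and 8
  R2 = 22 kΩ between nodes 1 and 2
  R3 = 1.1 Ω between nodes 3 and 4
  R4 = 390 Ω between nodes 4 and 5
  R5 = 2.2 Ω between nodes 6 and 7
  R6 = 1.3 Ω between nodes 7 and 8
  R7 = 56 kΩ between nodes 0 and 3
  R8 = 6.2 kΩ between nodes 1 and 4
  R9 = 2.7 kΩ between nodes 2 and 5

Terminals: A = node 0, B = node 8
The network is not a plain series/parallel combination. Inject a 1 A test current into terminal A (node 0) and return it from terminal B (node 8); then R_eq = V_A / (1 A).
Nodal analysis, taking node 8 as the 0 V reference.
Current source I_test pushes 1 A into node 0 and draws it out of node 8.
KCL at each unknown node (sum of currents leaving = 0; resistances in Ω):
  Node 0: (V_0 - V_1)/1000 + (V_0 - V_3)/56000 - 1 = 0
  Node 1: (V_1 - V_0)/1000 + (V_1 - V_2)/22000 + (V_1 - V_4)/6200 = 0
  Node 2: (V_2 - V_1)/22000 + (V_2 - V_5)/2700 = 0
  Node 3: (V_3 - V_0)/56000 + (V_3 - V_4)/1.1 + (V_3 - V_6)/5600 = 0
  Node 4: (V_4 - V_1)/6200 + (V_4 - V_3)/1.1 + (V_4 - V_5)/390 + (V_4 - V_7)/2200 = 0
  Node 5: (V_5 - V_2)/2700 + (V_5 - V_4)/390 + (V_5 - 0)/5600 = 0
  Node 6: (V_6 - V_3)/5600 + (V_6 - V_7)/2.2 = 0
  Node 7: (V_7 - V_4)/2200 + (V_7 - V_6)/2.2 + (V_7 - 0)/1.3 = 0
Collecting terms (coefficients in siemens):
  0.001018·V_0 - 0.001·V_1 - 0.00001786·V_3 = 1
  0.001207·V_1 - 0.001·V_0 - 0.00004545·V_2 - 0.0001613·V_4 = 0
  0.0004158·V_2 - 0.00004545·V_1 - 0.0003704·V_5 = 0
  0.9093·V_3 - 0.00001786·V_0 - 0.9091·V_4 - 0.0001786·V_6 = 0
  0.9123·V_4 - 0.0001613·V_1 - 0.9091·V_3 - 0.002564·V_5 - 0.0004545·V_7 = 0
  0.003113·V_5 - 0.0003704·V_2 - 0.002564·V_4 = 0
  0.4547·V_6 - 0.0001786·V_3 - 0.4545·V_7 = 0
  1.224·V_7 - 0.0004545·V_4 - 0.4545·V_6 = 0
Solving these 8 simultaneous equations (Gaussian elimination) gives:
  V_0 = 6617 V, V_1 = 5713 V, V_2 = 1713 V, V_3 = 1236 V
  V_4 = 1236 V, V_5 = 1222 V, V_6 = 1.501 V, V_7 = 1.016 V
R_eq = V_0 / 1 A = 6617 Ω = 6.617 kΩ

Final answer: 6.617 kΩ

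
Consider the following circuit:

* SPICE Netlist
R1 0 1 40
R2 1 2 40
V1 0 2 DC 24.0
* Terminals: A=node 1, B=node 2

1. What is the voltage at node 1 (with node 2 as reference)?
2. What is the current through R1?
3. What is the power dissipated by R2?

Nodal analysis, taking node 2 as the 0 V reference.
Source V1 fixes V_0 = 24 V.
KCL at each unknown node (sum of currents leaving = 0; resistances in Ω):
  Node 1: (V_1 - 24)/40 + (V_1 - 0)/40 = 0
Collecting terms: 0.05 × V_1 = 0.6  =>  V_1 = 12 V
Part 1:
  Read off the nodal solution: V_1 = 12 V
Part 2:
  I_R1 = (V_0 - V_1)/R1 = (24 - 12)/40 = 0.3 A
  Magnitude: I_R1 = 0.3 A
Part 3:
  I_R2 = (V_1 - V_2)/R2 = (12 - 0)/40 = 0.3 A
  P_R2 = I_R2² × R2 = (0.3)² × 40 = 3.6 W

Final answers:
1. V_1 = 12 V
2. I_R1 = 0.3 A
3. P_R2 = 3.6 W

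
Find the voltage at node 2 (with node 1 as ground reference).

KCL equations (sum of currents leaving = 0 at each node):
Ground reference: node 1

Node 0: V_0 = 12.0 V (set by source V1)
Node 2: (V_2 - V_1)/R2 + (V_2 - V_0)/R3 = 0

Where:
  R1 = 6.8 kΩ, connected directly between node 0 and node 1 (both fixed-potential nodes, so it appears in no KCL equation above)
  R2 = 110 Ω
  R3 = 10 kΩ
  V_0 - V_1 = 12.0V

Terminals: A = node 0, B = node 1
Nodal analysis, taking node 1 as the 0 V reference.
Source V1 fixes V_0 = 12 V.
KCL at each unknown node (sum of currents leaving = 0; resistances in Ω):
  Node 2: (V_2 - 0)/110 + (V_2 - 12)/10000 = 0
Collecting terms: 0.009191 × V_2 = 0.0012  =>  V_2 = 0.1306 V
The requested potential is V_2 = 0.1306 V.

Final answer: V_2 = 0.1306 V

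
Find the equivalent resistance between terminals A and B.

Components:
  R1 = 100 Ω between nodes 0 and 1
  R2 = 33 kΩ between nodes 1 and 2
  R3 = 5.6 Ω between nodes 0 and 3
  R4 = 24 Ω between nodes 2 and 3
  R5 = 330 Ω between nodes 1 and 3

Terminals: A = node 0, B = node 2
The network is not a plain series/parallel combination. Inject a 1 A test current into terminal A (node 0) and return it from terminal B (node 2); then R_eq = V_A / (1 A).
Nodal analysis, taking node 2 as the 0 V reference.
Current source I_test pushes 1 A into node 0 and draws it out of node 2.
KCL at each unknown node (sum of currents leaving = 0; resistances in Ω):
  Node 0: (V_0 - V_1)/100 + (V_0 - V_3)/5.6 - 1 = 0
  Node 1: (V_1 - V_0)/100 + (V_1 - 0)/33000 + (V_1 - V_3)/330 = 0
  Node 3: (V_3 - V_0)/5.6 + (V_3 - V_1)/330 + (V_3 - 0)/24 = 0
Collecting terms (coefficients in siemens):
  0.1886·V_0 - 0.01·V_1 - 0.1786·V_3 = 1
  0.01306·V_1 - 0.01·V_0 - 0.00303·V_3 = 0
  0.2233·V_3 - 0.1786·V_0 - 0.00303·V_1 = 0
Solving these 3 simultaneous equations (Gaussian elimination) gives:
  V_0 = 29.5 V, V_1 = 28.15 V, V_3 = 23.98 V
R_eq = V_0 / 1 A = 29.5 Ω

Final answer: 29.5 Ω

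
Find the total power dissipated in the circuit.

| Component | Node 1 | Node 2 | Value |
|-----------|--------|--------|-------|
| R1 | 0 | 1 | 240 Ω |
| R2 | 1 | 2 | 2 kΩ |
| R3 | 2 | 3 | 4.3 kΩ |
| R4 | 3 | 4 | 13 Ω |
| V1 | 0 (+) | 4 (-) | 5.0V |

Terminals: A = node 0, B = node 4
Nodal analysis, taking node 4 as the 0 V reference.
Source V1 fixes V_0 = 5 V.
KCL at each unknown node (sum of currents leaving = 0; resistances in Ω):
  Node 1: (V_1 - 5)/240 + (V_1 - V_2)/2000 = 0
  Node 2: (V_2 - V_1)/2000 + (V_2 - V_3)/4300 = 0
  Node 3: (V_3 - V_2)/4300 + (V_3 - 0)/13 = 0
Collecting terms (coefficients in siemens):
  0.004667·V_1 - 0.0005·V_2 = 0.02083
  0.0007326·V_2 - 0.0005·V_1 - 0.0002326·V_3 = 0
  0.07716·V_3 - 0.0002326·V_2 = 0
Solving these 3 simultaneous equations (Gaussian elimination) gives:
  V_1 = 4.817 V, V_2 = 3.291 V, V_3 = 0.009919 V
Power in each resistor, P = (ΔV)²/R:
  P_R1 = (5 - 4.817)²/240 = 0.0001397 W
  P_R2 = (4.817 - 3.291)²/2000 = 0.001164 W
  P_R3 = (3.291 - 0.009919)²/4300 = 0.002503 W
  P_R4 = (0.009919 - 0)²/13 = 0.000007568 W
P_total = P_R1 + P_R2 + P_R3 + P_R4 = 0.003815 W

Final answer: 0.003815 W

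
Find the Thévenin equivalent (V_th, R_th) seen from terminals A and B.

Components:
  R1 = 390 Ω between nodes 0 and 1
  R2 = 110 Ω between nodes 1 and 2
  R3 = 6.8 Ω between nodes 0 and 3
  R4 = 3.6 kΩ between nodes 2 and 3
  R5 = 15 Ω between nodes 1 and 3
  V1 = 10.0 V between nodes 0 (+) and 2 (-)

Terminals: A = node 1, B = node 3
Step 1 — V_th is the open-circuit voltage V_A - V_B (nothing connected across the terminals).
Nodal analysis, taking node 2 as the 0 V reference.
Source V1 fixes V_0 = 10 V.
KCL at each unknown node (sum of currents leaving = 0; resistances in Ω):
  Node 1: (V_1 - 10)/390 + (V_1 - 0)/110 + (V_1 - V_3)/15 = 0
  Node 3: (V_3 - 10)/6.8 + (V_3 - 0)/3600 + (V_3 - V_1)/15 = 0
Collecting terms (coefficients in siemens):
  0.07832·V_1 - 0.06667·V_3 = 0.02564
  0.214·V_3 - 0.06667·V_1 = 1.471
Determinant D = (0.07832)(0.214) - (-0.06667)(-0.06667) = 0.01232
V_1 = [(0.02564)(0.214) - (-0.06667)(1.471)]/D = 8.405 V
V_3 = [(0.07832)(1.471) - (0.02564)(-0.06667)]/D = 9.49 V
V_th = V_1 - V_3 = 8.405 - 9.49 = -1.085 V
Step 2 — R_th: zero the source — replace V1 by a short circuit (node 2 merges into node 0) — and find the resistance seen between A (node 1) and B (node 3).
Reduce the network between node 1 (A) and node 3 (B) by series/parallel combination:
  Rp1 = R1 ‖ R2 (parallel, both between nodes 0 and 1) = 1/(1/390 + 1/110) = 85.8 Ω
  Rp2 = R3 ‖ R4 (parallel, both between nodes 0 and 3) = 1/(1/6.8 + 1/3600) = 6.787 Ω
  Rs1 = Rp1 + Rp2 (series, joined only at node 0) = 85.8 + 6.787 = 92.59 Ω
  Rp3 = R5 ‖ Rs1 (parallel, both between nodes 1 and 3) = 1/(1/15 + 1/92.59) = 12.91 Ω
R_th = 12.91 Ω

Final answer: V_th = -1.085 V, R_th = 12.91 Ω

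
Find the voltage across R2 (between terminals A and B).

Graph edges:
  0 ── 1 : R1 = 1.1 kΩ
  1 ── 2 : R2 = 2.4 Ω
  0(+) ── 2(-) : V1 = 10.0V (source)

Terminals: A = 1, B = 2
R1 and R2 are in series across V1 (node 0 → node 1 → node 2), and the output A–B is taken across R2, so this is a voltage divider.
Series current: I = V1/(R1 + R2) = 10/(1100 + 2.4) = 10/1102 = 0.009071 A
V_R2 = I × R2 = V1 × R2/(R1 + R2) = 10 × 2.4/1102 = 0.02177 V

Final answer: 0.02177 V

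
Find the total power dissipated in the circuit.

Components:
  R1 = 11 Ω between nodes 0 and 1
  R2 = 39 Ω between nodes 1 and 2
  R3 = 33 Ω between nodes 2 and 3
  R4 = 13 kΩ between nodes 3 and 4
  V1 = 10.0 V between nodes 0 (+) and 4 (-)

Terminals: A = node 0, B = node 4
Nodal analysis, taking node 4 as the 0 V reference.
Source V1 fixes V_0 = 10 V.
KCL at each unknown node (sum of currents leaving = 0; resistances in Ω):
  Node 1: (V_1 - 10)/11 + (V_1 - V_2)/39 = 0
  Node 2: (V_2 - V_1)/39 + (V_2 - V_3)/33 = 0
  Node 3: (V_3 - V_2)/33 + (V_3 - 0)/13000 = 0
Collecting terms (coefficients in siemens):
  0.1166·V_1 - 0.02564·V_2 = 0.9091
  0.05594·V_2 - 0.02564·V_1 - 0.0303·V_3 = 0
  0.03038·V_3 - 0.0303·V_2 = 0
Solving these 3 simultaneous equations (Gaussian elimination) gives:
  V_1 = 9.992 V, V_2 = 9.962 V, V_3 = 9.937 V
Power in each resistor, P = (ΔV)²/R:
  P_R1 = (10 - 9.992)²/11 = 0.000006427 W
  P_R2 = (9.992 - 9.962)²/39 = 0.00002279 W
  P_R3 = (9.962 - 9.937)²/33 = 0.00001928 W
  P_R4 = (9.937 - 0)²/13000 = 0.007595 W
P_total = P_R1 + P_R2 + P_R3 + P_R4 = 0.007644 W

Final answer: 0.007644 W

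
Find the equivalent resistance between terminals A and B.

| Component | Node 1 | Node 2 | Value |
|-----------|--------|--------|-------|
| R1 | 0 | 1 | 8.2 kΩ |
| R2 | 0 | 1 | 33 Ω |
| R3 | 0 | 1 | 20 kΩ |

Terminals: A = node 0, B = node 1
Reduce the network between node 0 (A) and node 1 (B) by series/parallel combination:
  Rp1 = R1 ‖ R2 ‖ R3 (parallel, all between nodes 0 and 1) = 1/(1/8200 + 1/33 + 1/20000) = 32.81 Ω
R_eq = 32.81 Ω

Final answer: 32.81 Ω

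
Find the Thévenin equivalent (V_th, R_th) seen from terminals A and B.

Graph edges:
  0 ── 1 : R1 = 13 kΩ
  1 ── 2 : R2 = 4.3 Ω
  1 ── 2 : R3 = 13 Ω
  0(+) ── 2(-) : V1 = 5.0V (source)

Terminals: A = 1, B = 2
Step 1 — V_th is the open-circuit voltage V_A - V_B (nothing connected across the terminals).
Nodal analysis, taking node 2 as the 0 V reference.
Source V1 fixes V_0 = 5 V.
KCL at each unknown node (sum of currents leaving = 0; resistances in Ω):
  Node 1: (V_1 - 5)/13000 + (V_1 - 0)/4.3 + (V_1 - 0)/13 = 0
Collecting terms: 0.3096 × V_1 = 0.0003846  =>  V_1 = 0.001242 V
V_th = V_1 - V_2 = 0.001242 - 0 = 0.001242 V
Step 2 — R_th: zero the source — replace V1 by a short circuit (node 2 merges into node 0) — and find the resistance seen between A (node 1) and B (node 0).
Reduce the network between node 1 (A) and node 0 (B) by series/parallel combination:
  Rp1 = R1 ‖ R2 ‖ R3 (parallel, all between nodes 0 and 1) = 1/(1/13000 + 1/4.3 + 1/13) = 3.23 Ω
R_th = 3.23 Ω

Final answer: V_th = 0.001242 V, R_th = 3.23 Ω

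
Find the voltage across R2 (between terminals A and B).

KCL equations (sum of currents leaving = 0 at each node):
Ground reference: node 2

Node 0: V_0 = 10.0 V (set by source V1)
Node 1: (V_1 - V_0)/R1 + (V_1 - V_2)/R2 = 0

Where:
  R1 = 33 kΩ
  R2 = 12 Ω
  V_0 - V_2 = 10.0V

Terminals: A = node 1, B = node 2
R1 and R2 are in series across V1 (node 0 → node 1 → node 2), and the output A–B is taken across R2, so this is a voltage divider.
Series current: I = V1/(R1 + R2) = 10/(33000 + 12) = 10/33010 = 0.0003029 A
V_R2 = I × R2 = V1 × R2/(R1 + R2) = 10 × 12/33010 = 0.003635 V

Final answer: 0.003635 V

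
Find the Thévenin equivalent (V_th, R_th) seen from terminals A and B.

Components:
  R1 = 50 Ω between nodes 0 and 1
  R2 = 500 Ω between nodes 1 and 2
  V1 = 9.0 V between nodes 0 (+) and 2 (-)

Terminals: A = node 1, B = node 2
Step 1 — V_th is the open-circuit voltage V_A - V_B (nothing connected across the terminals).
Nodal analysis, taking node 2 as the 0 V reference.
Source V1 fixes V_0 = 9 V.
KCL at each unknown node (sum of currents leaving = 0; resistances in Ω):
  Node 1: (V_1 - 9)/50 + (V_1 - 0)/500 = 0
Collecting terms: 0.022 × V_1 = 0.18  =>  V_1 = 8.182 V
V_th = V_1 - V_2 = 8.182 - 0 = 8.182 V
Step 2 — R_th: zero the source — replace V1 by a short circuit (node 2 merges into node 0) — and find the resistance seen between A (node 1) and B (node 0).
Reduce the network between node 1 (A) and node 0 (B) by series/parallel combination:
  Rp1 = R1 ‖ R2 (parallel, both between nodes 0 and 1) = 1/(1/50 + 1/500) = 45.45 Ω
R_th = 45.45 Ω

Final answer: V_th = 8.182 V, R_th = 45.45 Ω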